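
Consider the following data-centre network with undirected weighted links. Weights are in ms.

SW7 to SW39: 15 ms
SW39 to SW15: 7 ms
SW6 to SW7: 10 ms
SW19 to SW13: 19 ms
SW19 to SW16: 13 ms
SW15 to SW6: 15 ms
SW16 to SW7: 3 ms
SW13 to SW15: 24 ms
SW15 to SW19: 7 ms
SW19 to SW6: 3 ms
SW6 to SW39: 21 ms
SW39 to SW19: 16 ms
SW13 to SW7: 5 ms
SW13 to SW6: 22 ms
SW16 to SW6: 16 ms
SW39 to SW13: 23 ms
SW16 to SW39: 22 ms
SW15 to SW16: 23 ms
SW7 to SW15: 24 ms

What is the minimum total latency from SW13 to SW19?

Settle nodes by increasing distance from SW13:
SW13: 0
SW7: 5  (via SW13)
SW16: 8  (via SW7)
SW6: 15  (via SW7)
SW19: 18  (via SW6)
Shortest route: SW13 → SW7 → SW6 → SW19 = 18 ms.

18 ms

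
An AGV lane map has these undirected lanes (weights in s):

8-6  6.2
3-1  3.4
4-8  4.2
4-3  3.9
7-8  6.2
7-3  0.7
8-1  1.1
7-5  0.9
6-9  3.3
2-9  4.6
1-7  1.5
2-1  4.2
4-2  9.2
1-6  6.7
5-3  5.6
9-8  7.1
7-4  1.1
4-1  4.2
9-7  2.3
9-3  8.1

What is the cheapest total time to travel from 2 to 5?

Candidate routes:
2 - 1 - 7 - 5: 4.2+1.5+0.9 = 6.6
2 - 1 - 3 - 7 - 5: 4.2+3.4+0.7+0.9 = 9.2
2 - 9 - 7 - 5: 4.6+2.3+0.9 = 7.8
Cheapest is 2 - 1 - 7 - 5 at 6.6 s.

6.6 s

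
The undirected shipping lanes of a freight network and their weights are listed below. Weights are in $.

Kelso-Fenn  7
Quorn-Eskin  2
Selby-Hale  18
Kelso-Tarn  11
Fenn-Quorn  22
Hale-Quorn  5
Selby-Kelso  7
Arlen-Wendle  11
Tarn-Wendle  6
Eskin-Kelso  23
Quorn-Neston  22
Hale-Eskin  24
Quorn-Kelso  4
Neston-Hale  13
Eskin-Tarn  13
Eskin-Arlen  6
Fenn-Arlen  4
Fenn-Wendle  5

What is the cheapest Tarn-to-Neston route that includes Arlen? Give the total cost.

Shortest Tarn→Arlen: Tarn–Wendle–Fenn–Arlen = 15
Shortest Arlen→Neston: Arlen–Eskin–Quorn–Hale–Neston = 26
Total via Arlen: 15 + 26 = $41.

$41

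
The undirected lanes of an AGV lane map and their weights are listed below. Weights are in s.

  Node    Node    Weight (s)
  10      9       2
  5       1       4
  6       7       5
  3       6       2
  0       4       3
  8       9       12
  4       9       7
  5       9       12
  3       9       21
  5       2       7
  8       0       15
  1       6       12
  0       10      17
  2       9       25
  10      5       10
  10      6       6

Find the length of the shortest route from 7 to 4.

20 s

Settle nodes by increasing distance from 7:
7: 0
6: 5  (via 7)
3: 7  (via 6)
10: 11  (via 6)
9: 13  (via 10)
1: 17  (via 6)
4: 20  (via 9)
Shortest route: 7–6–10–9–4 = 20 s.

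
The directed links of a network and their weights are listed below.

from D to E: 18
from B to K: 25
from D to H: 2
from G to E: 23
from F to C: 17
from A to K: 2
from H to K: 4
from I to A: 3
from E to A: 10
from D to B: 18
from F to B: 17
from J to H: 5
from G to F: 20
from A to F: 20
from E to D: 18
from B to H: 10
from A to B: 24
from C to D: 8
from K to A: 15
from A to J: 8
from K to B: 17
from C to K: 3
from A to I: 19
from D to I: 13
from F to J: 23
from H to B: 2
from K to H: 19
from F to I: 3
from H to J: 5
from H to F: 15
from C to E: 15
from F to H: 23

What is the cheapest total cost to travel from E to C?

Enumerating some paths:
E - D - H - F - C: 18+2+15+17 = 52
E - A - J - H - F - C: 10+8+5+15+17 = 55
E - A - F - C: 10+20+17 = 47
The minimum is 47 via E - A - F - C.

47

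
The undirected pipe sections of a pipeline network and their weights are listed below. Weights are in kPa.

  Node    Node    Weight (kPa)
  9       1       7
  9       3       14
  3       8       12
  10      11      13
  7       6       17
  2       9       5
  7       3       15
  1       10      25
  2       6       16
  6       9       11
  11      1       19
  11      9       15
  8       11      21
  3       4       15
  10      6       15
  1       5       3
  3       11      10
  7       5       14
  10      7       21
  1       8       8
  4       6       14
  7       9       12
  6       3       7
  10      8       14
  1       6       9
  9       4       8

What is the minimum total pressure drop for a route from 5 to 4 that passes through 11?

Best 5 to 11: 5–1–11 costing 22
Best 11 to 4: 11–9–4 costing 23
Total via 11: 22 + 23 = 45 kPa.

45 kPa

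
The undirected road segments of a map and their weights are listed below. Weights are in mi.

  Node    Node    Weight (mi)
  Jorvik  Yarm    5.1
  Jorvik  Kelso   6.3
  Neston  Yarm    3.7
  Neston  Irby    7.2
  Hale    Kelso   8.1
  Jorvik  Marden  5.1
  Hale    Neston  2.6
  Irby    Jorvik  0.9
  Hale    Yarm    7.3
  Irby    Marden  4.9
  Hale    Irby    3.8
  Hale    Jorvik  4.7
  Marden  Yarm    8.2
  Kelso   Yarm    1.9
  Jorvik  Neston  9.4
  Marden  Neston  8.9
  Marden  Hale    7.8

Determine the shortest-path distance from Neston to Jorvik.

7.3 mi

Running Dijkstra from Neston:
Neston: 0
Hale: 2.6  (via Neston)
Yarm: 3.7  (via Neston)
Kelso: 5.6  (via Yarm)
Irby: 6.4  (via Hale)
Jorvik: 7.3  (via Hale)
Shortest route: Neston–Hale–Jorvik = 7.3 mi.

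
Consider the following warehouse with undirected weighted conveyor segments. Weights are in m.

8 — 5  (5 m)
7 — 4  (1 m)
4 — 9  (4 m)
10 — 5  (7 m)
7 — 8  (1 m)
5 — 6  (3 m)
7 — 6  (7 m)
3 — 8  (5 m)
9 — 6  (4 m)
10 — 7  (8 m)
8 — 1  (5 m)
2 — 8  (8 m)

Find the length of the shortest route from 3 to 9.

11 m

Running Dijkstra from 3:
3: 0
8: 5  (via 3)
7: 6  (via 8)
4: 7  (via 7)
1: 10  (via 8)
5: 10  (via 8)
9: 11  (via 4)
Shortest route: 3 → 8 → 7 → 4 → 9 = 11 m.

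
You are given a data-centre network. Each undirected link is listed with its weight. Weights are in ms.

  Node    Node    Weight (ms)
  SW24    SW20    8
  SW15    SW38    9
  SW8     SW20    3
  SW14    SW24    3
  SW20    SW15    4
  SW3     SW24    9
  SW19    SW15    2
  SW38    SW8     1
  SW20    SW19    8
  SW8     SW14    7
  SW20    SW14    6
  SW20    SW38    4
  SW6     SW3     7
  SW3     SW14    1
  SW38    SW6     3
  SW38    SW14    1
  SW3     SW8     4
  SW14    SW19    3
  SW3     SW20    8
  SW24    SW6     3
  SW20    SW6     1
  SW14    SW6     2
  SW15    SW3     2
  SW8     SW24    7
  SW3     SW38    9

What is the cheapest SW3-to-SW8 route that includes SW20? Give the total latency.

7 ms

Shortest SW3→SW20: SW3 → SW14 → SW6 → SW20 = 4
Shortest SW20→SW8: SW20 → SW8 = 3
Total via SW20: 4 + 3 = 7 ms.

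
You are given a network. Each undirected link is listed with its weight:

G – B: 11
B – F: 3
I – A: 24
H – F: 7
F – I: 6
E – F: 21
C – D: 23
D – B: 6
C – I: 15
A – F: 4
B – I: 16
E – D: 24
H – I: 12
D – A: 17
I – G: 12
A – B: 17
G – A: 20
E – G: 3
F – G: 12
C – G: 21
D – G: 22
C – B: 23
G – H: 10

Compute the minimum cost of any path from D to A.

Shortest distances from D:
D: 0
B: 6  (via D)
F: 9  (via B)
A: 13  (via F)
Shortest route: D → B → F → A = 13.

13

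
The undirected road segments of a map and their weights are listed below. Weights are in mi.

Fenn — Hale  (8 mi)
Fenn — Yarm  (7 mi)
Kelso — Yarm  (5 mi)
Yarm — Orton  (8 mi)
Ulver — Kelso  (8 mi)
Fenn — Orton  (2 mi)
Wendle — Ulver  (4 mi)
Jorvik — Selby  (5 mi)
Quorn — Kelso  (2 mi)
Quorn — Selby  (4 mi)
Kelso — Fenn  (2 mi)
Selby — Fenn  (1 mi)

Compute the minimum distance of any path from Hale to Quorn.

12 mi

Settle nodes by increasing distance from Hale:
Hale: 0
Fenn: 8  (via Hale)
Selby: 9  (via Fenn)
Orton: 10  (via Fenn)
Kelso: 10  (via Fenn)
Quorn: 12  (via Kelso)
Shortest route: Hale → Fenn → Kelso → Quorn = 12 mi.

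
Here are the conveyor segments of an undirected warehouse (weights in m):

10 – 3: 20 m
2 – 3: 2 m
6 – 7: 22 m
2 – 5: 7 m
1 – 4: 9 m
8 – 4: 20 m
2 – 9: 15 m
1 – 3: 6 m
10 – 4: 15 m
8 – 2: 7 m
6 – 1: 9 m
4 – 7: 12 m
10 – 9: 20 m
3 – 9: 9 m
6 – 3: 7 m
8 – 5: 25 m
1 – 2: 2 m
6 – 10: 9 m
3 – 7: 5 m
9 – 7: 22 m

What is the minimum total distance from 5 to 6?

Candidate routes:
5 - 2 - 1 - 6: 7+2+9 = 18
5 - 2 - 3 - 6: 7+2+7 = 16
The minimum is 16 m via 5 - 2 - 3 - 6.

16 m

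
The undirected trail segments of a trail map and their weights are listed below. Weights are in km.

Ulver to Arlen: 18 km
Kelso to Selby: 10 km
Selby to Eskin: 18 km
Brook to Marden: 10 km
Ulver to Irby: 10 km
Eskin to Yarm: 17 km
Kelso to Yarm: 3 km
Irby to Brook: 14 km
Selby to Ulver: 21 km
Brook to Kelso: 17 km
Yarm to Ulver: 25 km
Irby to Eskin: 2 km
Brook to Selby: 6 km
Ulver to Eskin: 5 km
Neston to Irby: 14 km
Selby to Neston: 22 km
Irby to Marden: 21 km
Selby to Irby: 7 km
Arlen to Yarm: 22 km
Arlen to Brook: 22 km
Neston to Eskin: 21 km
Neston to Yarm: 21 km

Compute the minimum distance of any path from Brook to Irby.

Running Dijkstra from Brook:
Brook: 0
Selby: 6  (via Brook)
Marden: 10  (via Brook)
Irby: 13  (via Selby)
Shortest route: Brook → Selby → Irby = 13 km.

13 km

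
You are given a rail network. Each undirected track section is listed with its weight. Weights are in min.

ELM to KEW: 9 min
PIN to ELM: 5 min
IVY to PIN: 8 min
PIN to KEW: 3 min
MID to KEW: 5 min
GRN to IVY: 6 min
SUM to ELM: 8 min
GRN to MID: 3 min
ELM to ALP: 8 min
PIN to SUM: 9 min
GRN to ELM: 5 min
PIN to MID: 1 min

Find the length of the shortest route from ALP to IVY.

Compare a few routes:
ALP–ELM–GRN–IVY: 8+5+6 = 19
ALP–ELM–PIN–IVY: 8+5+8 = 21
ALP–ELM–PIN–MID–GRN–IVY: 8+5+1+3+6 = 23
Cheapest is ALP–ELM–GRN–IVY at 19 min.

19 min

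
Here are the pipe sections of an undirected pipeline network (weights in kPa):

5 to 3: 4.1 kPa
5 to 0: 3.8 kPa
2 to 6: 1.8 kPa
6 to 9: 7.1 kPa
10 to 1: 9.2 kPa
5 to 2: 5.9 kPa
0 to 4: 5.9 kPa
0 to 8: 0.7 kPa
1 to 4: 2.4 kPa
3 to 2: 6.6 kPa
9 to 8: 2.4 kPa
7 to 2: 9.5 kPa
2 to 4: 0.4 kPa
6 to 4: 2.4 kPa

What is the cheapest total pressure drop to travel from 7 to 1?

12.3 kPa

Compare a few routes:
7 - 2 - 4 - 1: 9.5+0.4+2.4 = 12.3
7 - 2 - 6 - 4 - 1: 9.5+1.8+2.4+2.4 = 16.1
The minimum is 12.3 kPa via 7 - 2 - 4 - 1.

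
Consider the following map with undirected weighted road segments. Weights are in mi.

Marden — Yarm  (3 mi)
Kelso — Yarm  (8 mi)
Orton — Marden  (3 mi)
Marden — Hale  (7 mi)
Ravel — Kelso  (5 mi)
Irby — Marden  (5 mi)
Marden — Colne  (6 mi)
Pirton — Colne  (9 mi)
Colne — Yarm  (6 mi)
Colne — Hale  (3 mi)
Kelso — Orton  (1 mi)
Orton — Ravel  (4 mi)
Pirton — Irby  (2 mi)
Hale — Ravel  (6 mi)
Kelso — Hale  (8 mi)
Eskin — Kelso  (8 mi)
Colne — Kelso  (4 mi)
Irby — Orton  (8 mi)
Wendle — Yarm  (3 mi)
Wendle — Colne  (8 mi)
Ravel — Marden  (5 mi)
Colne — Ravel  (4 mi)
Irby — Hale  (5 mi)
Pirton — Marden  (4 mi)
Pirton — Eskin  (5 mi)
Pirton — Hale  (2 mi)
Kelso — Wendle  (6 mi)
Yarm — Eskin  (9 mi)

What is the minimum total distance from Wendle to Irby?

Running Dijkstra from Wendle:
Wendle: 0
Yarm: 3  (via Wendle)
Kelso: 6  (via Wendle)
Marden: 6  (via Yarm)
Orton: 7  (via Kelso)
Colne: 8  (via Wendle)
Pirton: 10  (via Marden)
Ravel: 11  (via Kelso)
Irby: 11  (via Marden)
Shortest route: Wendle–Yarm–Marden–Irby = 11 mi.

11 mi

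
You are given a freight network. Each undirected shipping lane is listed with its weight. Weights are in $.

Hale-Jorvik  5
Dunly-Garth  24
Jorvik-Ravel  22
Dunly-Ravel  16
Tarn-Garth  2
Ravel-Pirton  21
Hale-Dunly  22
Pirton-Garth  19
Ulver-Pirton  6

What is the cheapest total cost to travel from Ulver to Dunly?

Candidate routes:
Ulver - Pirton - Garth - Dunly: 6+19+24 = 49
Ulver - Pirton - Ravel - Jorvik - Hale - Dunly: 6+21+22+5+22 = 76
Ulver - Pirton - Ravel - Dunly: 6+21+16 = 43
Cheapest is Ulver - Pirton - Ravel - Dunly at $43.

$43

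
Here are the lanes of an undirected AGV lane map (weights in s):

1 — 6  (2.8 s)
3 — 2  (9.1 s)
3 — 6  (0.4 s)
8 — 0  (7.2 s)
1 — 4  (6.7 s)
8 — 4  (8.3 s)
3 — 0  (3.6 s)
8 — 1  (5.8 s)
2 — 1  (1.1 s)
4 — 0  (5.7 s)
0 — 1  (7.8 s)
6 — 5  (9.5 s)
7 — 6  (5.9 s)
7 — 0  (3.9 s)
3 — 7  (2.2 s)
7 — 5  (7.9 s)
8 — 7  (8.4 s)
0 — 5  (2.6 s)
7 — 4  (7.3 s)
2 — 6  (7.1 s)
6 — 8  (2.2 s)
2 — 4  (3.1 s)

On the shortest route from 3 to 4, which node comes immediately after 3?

Candidate routes:
3 → 6 → 1 → 4: 0.4+2.8+6.7 = 9.9
3 → 7 → 4: 2.2+7.3 = 9.5
3 → 6 → 1 → 2 → 4: 0.4+2.8+1.1+3.1 = 7.4
3 → 0 → 4: 3.6+5.7 = 9.3
Cheapest is 3 → 6 → 1 → 2 → 4 at 7.4 s.
So from 3 the first move is to 6.

6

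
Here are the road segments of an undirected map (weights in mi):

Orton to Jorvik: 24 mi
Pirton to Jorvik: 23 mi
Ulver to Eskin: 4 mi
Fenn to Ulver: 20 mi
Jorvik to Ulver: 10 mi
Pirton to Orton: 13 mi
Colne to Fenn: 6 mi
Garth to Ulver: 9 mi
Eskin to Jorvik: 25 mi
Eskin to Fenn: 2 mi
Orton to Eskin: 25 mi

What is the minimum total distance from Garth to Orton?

Shortest distances from Garth:
Garth: 0
Ulver: 9  (via Garth)
Eskin: 13  (via Ulver)
Fenn: 15  (via Eskin)
Jorvik: 19  (via Ulver)
Colne: 21  (via Fenn)
Orton: 38  (via Eskin)
Shortest route: Garth–Ulver–Eskin–Orton = 38 mi.

38 mi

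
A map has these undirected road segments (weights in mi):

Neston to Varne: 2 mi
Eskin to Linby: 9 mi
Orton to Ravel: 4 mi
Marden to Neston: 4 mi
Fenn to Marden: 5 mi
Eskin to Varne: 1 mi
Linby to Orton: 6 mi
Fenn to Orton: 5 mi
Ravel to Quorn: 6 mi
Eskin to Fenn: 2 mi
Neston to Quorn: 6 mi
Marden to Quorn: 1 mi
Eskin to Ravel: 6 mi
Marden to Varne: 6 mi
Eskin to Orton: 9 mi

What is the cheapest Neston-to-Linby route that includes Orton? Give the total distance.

16 mi

Shortest Neston→Orton: Neston–Varne–Eskin–Fenn–Orton = 10
Best Orton to Linby: Orton–Linby costing 6
Total via Orton: 10 + 6 = 16 mi.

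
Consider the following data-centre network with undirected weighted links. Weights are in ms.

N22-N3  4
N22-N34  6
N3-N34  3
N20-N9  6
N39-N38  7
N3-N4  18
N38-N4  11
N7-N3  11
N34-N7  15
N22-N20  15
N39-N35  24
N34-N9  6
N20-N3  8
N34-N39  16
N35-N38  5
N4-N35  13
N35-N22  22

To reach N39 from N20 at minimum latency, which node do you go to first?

N3

Candidate routes:
N20 - N3 - N34 - N39: 8+3+16 = 27
N20 - N9 - N34 - N39: 6+6+16 = 28
N20 - N3 - N22 - N34 - N39: 8+4+6+16 = 34
The minimum is 27 ms via N20 - N3 - N34 - N39.
So from N20 the first move is to N3.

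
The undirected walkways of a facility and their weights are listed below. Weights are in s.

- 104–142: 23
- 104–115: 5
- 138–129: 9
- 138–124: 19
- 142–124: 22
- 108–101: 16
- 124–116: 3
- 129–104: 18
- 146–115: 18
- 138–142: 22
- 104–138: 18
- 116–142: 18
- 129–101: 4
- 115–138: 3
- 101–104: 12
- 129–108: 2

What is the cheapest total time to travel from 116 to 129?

31 s

Enumerating some paths:
116–124–138–129: 3+19+9 = 31
116–124–138–115–104–101–129: 3+19+3+5+12+4 = 46
The minimum is 31 s via 116–124–138–129.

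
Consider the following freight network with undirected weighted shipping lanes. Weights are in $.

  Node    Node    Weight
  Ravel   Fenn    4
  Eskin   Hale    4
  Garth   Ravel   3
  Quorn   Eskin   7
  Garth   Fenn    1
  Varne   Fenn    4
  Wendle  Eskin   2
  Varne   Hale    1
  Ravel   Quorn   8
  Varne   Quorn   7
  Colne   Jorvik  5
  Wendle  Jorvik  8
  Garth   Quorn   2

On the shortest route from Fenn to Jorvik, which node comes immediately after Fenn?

Compare a few routes:
Fenn–Varne–Hale–Eskin–Wendle–Jorvik: 4+1+4+2+8 = 19
Fenn–Garth–Quorn–Eskin–Wendle–Jorvik: 1+2+7+2+8 = 20
The minimum is $19 via Fenn–Varne–Hale–Eskin–Wendle–Jorvik.
So from Fenn the first move is to Varne.

Varne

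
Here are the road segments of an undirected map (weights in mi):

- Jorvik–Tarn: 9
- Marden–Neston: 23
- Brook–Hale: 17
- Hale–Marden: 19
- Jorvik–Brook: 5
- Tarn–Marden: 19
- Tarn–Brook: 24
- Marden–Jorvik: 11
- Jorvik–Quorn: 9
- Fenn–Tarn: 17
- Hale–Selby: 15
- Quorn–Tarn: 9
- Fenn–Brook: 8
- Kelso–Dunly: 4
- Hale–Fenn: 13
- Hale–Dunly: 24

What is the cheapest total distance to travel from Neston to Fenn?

47 mi

Settle nodes by increasing distance from Neston:
Neston: 0
Marden: 23  (via Neston)
Jorvik: 34  (via Marden)
Brook: 39  (via Jorvik)
Hale: 42  (via Marden)
Tarn: 42  (via Marden)
Quorn: 43  (via Jorvik)
Fenn: 47  (via Brook)
Shortest route: Neston → Marden → Jorvik → Brook → Fenn = 47 mi.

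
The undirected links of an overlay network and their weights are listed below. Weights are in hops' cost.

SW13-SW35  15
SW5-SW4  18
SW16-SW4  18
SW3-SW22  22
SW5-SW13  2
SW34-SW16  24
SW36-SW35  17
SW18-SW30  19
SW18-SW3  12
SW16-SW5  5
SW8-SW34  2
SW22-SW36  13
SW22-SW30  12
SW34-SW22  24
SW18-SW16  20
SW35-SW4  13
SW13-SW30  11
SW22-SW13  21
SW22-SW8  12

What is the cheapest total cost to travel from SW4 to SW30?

31 hops' cost

Compare a few routes:
SW4 → SW35 → SW13 → SW30: 13+15+11 = 39
SW4 → SW5 → SW13 → SW30: 18+2+11 = 31
SW4 → SW16 → SW5 → SW13 → SW30: 18+5+2+11 = 36
The minimum is 31 hops' cost via SW4 → SW5 → SW13 → SW30.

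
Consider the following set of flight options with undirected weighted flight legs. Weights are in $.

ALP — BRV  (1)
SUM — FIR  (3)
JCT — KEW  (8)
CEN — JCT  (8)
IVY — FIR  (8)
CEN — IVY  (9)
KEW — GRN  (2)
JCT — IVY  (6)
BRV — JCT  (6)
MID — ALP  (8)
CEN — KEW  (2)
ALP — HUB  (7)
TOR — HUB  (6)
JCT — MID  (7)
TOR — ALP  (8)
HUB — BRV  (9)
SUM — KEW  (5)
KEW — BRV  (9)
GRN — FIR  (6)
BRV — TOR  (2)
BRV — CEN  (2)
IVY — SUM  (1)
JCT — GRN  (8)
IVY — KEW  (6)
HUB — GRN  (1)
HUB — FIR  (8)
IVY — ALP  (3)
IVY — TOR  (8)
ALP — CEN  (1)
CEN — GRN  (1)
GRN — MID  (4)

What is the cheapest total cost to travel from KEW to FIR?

$8

Candidate routes:
KEW → CEN → GRN → FIR: 2+1+6 = 9
KEW → IVY → SUM → FIR: 6+1+3 = 10
KEW → GRN → FIR: 2+6 = 8
The minimum is $8 via KEW → GRN → FIR.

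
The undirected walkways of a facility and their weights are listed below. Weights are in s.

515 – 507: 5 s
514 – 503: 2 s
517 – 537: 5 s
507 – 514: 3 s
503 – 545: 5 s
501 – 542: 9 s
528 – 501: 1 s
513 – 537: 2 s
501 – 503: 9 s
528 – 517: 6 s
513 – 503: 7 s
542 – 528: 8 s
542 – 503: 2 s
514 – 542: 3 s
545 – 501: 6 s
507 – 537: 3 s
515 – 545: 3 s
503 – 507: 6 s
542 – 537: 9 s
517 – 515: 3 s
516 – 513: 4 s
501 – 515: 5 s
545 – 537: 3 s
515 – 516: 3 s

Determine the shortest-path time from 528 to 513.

12 s

Shortest distances from 528:
528: 0
501: 1  (via 528)
517: 6  (via 528)
515: 6  (via 501)
545: 7  (via 501)
542: 8  (via 528)
516: 9  (via 515)
503: 10  (via 501)
537: 10  (via 545)
514: 11  (via 542)
507: 11  (via 515)
513: 12  (via 537)
Shortest route: 528–501–545–537–513 = 12 s.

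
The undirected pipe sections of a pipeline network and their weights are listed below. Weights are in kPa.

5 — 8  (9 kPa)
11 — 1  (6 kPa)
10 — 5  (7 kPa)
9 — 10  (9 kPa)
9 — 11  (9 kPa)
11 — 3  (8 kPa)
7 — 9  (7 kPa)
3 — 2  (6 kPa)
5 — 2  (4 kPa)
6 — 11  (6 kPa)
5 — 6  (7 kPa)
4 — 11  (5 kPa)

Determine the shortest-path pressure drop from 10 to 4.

23 kPa

Running Dijkstra from 10:
10: 0
5: 7  (via 10)
9: 9  (via 10)
2: 11  (via 5)
6: 14  (via 5)
7: 16  (via 9)
8: 16  (via 5)
3: 17  (via 2)
11: 18  (via 9)
4: 23  (via 11)
Shortest route: 10–9–11–4 = 23 kPa.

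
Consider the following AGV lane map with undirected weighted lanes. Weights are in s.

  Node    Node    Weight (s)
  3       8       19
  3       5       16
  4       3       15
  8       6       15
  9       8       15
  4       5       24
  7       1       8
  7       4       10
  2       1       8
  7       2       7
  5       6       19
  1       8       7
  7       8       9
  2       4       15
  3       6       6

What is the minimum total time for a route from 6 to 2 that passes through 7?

31 s

Best 6 to 7: 6 → 8 → 7 costing 24
Best 7 to 2: 7 → 2 costing 7
Total via 7: 24 + 7 = 31 s.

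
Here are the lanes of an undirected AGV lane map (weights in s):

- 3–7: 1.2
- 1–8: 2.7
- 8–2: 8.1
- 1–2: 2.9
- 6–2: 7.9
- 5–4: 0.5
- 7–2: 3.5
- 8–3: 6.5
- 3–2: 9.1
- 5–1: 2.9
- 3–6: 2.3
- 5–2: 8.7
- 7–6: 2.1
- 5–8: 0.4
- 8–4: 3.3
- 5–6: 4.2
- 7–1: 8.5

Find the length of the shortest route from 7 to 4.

6.8 s

Candidate routes:
7–6–5–4: 2.1+4.2+0.5 = 6.8
7–3–6–5–4: 1.2+2.3+4.2+0.5 = 8.2
7–3–8–5–4: 1.2+6.5+0.4+0.5 = 8.6
7–2–1–5–4: 3.5+2.9+2.9+0.5 = 9.8
The minimum is 6.8 s via 7–6–5–4.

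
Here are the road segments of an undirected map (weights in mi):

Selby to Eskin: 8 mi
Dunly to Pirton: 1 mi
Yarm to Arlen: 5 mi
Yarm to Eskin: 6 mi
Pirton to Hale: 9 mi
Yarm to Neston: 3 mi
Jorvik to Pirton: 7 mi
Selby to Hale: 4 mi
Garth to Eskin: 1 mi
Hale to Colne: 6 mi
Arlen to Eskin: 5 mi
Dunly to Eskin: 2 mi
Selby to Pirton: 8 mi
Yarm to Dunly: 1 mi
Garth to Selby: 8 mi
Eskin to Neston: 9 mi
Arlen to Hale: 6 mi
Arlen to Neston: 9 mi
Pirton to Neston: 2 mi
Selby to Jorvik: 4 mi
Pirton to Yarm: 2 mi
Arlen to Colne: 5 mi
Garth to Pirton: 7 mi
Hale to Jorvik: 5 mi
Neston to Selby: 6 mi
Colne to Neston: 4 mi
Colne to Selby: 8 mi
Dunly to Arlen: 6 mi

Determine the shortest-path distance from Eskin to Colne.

Candidate routes:
Eskin–Dunly–Pirton–Neston–Colne: 2+1+2+4 = 9
Eskin–Arlen–Colne: 5+5 = 10
Eskin–Dunly–Yarm–Neston–Colne: 2+1+3+4 = 10
The minimum is 9 mi via Eskin–Dunly–Pirton–Neston–Colne.

9 mi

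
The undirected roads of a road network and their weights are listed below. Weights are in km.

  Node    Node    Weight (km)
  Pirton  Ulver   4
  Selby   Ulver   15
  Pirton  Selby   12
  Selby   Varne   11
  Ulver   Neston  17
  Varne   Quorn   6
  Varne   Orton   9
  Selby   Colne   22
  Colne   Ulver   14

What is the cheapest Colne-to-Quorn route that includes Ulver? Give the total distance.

Shortest Colne→Ulver: Colne → Ulver = 14
Best Ulver to Quorn: Ulver → Selby → Varne → Quorn costing 32
Total via Ulver: 14 + 32 = 46 km.

46 km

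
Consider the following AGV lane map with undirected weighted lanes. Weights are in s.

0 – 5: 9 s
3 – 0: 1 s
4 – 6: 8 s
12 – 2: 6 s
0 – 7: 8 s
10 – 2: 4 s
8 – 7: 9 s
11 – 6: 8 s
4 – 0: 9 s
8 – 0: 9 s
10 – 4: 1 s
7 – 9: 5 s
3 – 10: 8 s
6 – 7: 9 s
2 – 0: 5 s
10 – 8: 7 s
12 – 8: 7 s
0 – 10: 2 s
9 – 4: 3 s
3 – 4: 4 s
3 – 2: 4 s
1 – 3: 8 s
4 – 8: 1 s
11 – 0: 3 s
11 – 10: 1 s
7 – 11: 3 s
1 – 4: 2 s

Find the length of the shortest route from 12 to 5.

20 s

Enumerating some paths:
12–2–0–5: 6+5+9 = 20
12–2–10–0–5: 6+4+2+9 = 21
The minimum is 20 s via 12–2–0–5.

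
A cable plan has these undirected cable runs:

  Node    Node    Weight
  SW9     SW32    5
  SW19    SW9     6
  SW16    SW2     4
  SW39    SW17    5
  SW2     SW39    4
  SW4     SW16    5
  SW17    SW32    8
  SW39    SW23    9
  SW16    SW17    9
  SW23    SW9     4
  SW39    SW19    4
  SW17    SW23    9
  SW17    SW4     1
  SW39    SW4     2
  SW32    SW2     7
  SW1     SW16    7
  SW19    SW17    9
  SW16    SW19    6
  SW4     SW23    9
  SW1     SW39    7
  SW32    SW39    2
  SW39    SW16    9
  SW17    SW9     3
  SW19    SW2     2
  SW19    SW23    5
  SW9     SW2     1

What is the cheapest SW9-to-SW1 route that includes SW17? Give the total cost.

13

Best SW9 to SW17: SW9 → SW17 costing 3
Best SW17 to SW1: SW17 → SW4 → SW39 → SW1 costing 10
Total via SW17: 3 + 10 = 13.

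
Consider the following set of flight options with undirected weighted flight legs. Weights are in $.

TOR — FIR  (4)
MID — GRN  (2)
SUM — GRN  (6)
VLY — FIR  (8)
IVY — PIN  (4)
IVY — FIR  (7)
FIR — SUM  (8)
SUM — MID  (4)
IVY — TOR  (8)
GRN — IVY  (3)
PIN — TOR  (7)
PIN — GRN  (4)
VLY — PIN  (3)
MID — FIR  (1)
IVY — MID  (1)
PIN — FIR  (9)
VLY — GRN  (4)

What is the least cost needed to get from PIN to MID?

$5

Compare a few routes:
PIN → GRN → MID: 4+2 = 6
PIN → VLY → GRN → MID: 3+4+2 = 9
PIN → GRN → IVY → MID: 4+3+1 = 8
PIN → IVY → MID: 4+1 = 5
The minimum is $5 via PIN → IVY → MID.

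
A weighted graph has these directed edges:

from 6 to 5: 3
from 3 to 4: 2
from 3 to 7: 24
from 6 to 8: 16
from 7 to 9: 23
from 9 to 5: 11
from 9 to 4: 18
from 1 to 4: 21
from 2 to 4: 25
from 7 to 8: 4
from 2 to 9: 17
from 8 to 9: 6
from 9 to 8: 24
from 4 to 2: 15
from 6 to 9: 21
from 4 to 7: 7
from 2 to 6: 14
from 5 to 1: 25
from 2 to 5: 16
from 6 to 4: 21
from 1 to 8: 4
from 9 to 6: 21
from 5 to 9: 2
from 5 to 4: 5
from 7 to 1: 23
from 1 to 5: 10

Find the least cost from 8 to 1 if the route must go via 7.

Shortest 8→7: 8–9–5–4–7 = 29
Shortest 7→1: 7–1 = 23
Total via 7: 29 + 23 = 52.

52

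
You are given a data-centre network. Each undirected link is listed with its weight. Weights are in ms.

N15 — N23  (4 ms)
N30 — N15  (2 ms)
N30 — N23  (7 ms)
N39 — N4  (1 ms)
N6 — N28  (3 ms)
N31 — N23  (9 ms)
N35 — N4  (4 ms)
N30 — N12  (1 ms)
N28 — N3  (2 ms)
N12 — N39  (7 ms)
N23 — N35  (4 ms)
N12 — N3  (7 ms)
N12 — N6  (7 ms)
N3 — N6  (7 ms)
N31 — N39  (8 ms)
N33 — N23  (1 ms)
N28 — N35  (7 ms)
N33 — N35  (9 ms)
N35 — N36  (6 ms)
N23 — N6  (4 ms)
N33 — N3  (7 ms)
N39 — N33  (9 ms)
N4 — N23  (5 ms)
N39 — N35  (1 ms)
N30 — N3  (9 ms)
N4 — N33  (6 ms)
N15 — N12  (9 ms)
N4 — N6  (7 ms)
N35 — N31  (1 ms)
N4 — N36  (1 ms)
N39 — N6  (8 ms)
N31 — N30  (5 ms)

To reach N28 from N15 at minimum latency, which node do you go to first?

Enumerating some paths:
N15 - N23 - N6 - N28: 4+4+3 = 11
N15 - N30 - N12 - N3 - N28: 2+1+7+2 = 12
Cheapest is N15 - N23 - N6 - N28 at 11 ms.
So from N15 the first move is to N23.

N23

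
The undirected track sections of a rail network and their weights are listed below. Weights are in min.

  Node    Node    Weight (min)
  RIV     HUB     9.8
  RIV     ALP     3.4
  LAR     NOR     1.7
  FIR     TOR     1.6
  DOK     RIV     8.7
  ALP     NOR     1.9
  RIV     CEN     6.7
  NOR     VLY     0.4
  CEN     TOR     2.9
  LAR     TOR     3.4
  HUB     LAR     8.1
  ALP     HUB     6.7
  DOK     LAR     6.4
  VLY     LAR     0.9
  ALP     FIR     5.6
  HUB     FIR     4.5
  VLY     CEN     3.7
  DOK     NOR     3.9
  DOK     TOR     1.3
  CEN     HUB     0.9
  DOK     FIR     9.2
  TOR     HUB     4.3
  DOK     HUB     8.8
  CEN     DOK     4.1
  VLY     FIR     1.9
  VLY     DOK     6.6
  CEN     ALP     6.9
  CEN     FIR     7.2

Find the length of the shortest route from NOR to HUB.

Compare a few routes:
NOR → LAR → VLY → CEN → HUB: 1.7+0.9+3.7+0.9 = 7.2
NOR → VLY → FIR → HUB: 0.4+1.9+4.5 = 6.8
NOR → VLY → CEN → HUB: 0.4+3.7+0.9 = 5
The minimum is 5 min via NOR → VLY → CEN → HUB.

5 min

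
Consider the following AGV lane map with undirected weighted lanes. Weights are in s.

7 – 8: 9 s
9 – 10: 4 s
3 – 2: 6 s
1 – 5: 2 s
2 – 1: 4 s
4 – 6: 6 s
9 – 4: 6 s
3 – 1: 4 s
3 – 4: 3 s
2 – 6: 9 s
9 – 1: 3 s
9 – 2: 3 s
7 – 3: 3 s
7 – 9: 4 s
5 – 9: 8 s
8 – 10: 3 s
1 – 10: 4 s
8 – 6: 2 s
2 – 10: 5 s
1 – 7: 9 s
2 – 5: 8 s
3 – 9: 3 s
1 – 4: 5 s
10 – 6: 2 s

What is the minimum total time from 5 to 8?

9 s

Enumerating some paths:
5–1–10–6–8: 2+4+2+2 = 10
5–1–10–8: 2+4+3 = 9
The minimum is 9 s via 5–1–10–8.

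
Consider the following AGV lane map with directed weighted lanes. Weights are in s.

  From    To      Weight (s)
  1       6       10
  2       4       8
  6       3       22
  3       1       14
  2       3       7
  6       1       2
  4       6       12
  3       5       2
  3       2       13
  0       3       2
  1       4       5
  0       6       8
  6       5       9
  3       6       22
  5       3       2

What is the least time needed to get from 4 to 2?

Shortest distances from 4:
4: 0
6: 12  (via 4)
1: 14  (via 6)
5: 21  (via 6)
3: 23  (via 5)
2: 36  (via 3)
Shortest route: 4–6–5–3–2 = 36 s.

36 s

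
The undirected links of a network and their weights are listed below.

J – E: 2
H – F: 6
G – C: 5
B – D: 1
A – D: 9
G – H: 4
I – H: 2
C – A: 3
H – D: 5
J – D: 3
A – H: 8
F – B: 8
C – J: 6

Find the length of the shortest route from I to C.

11

Shortest distances from I:
I: 0
H: 2  (via I)
G: 6  (via H)
D: 7  (via H)
B: 8  (via D)
F: 8  (via H)
A: 10  (via H)
J: 10  (via D)
C: 11  (via G)
Shortest route: I–H–G–C = 11.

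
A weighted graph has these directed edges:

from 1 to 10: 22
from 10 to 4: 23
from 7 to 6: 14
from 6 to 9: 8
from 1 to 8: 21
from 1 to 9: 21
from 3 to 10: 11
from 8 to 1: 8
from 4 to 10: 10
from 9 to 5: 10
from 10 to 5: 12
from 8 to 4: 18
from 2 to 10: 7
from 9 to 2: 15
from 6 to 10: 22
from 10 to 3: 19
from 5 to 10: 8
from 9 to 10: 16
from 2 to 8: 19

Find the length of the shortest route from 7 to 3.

55

Enumerating some paths:
7 → 6 → 10 → 3: 14+22+19 = 55
7 → 6 → 9 → 10 → 3: 14+8+16+19 = 57
Cheapest is 7 → 6 → 10 → 3 at 55.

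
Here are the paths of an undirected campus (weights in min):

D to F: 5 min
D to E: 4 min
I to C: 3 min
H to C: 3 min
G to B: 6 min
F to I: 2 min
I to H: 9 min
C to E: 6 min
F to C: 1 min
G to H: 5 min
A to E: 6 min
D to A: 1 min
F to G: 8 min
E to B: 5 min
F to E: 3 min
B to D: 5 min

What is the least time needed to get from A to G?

12 min

Enumerating some paths:
A → D → F → C → H → G: 1+5+1+3+5 = 15
A → D → F → G: 1+5+8 = 14
A → D → E → B → G: 1+4+5+6 = 16
A → D → B → G: 1+5+6 = 12
The minimum is 12 min via A → D → B → G.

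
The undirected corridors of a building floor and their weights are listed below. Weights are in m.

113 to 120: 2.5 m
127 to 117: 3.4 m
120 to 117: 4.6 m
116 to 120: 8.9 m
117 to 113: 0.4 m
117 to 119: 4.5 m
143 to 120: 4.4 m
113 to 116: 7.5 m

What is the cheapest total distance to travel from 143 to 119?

Settle nodes by increasing distance from 143:
143: 0
120: 4.4  (via 143)
113: 6.9  (via 120)
117: 7.3  (via 113)
127: 10.7  (via 117)
119: 11.8  (via 117)
Shortest route: 143 → 120 → 113 → 117 → 119 = 11.8 m.

11.8 m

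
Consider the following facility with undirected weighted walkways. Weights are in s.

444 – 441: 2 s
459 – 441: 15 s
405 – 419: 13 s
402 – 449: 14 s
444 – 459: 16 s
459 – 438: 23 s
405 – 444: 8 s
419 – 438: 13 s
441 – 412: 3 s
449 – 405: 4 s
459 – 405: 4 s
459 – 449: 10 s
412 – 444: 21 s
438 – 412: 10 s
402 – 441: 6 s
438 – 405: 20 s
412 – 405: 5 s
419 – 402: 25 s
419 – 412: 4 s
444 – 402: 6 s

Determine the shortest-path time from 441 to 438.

Candidate routes:
441 → 412 → 419 → 438: 3+4+13 = 20
441 → 412 → 405 → 438: 3+5+20 = 28
441 → 412 → 438: 3+10 = 13
441 → 444 → 405 → 412 → 438: 2+8+5+10 = 25
Cheapest is 441 → 412 → 438 at 13 s.

13 s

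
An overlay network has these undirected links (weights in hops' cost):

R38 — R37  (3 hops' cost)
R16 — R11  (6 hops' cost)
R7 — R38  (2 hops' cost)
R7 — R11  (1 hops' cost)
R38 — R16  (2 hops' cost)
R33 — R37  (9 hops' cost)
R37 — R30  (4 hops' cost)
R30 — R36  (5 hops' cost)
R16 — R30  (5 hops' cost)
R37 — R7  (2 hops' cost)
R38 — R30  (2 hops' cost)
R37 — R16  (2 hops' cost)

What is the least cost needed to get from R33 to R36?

18 hops' cost

Shortest distances from R33:
R33: 0
R37: 9  (via R33)
R16: 11  (via R37)
R7: 11  (via R37)
R38: 12  (via R37)
R11: 12  (via R7)
R30: 13  (via R37)
R36: 18  (via R30)
Shortest route: R33 → R37 → R30 → R36 = 18 hops' cost.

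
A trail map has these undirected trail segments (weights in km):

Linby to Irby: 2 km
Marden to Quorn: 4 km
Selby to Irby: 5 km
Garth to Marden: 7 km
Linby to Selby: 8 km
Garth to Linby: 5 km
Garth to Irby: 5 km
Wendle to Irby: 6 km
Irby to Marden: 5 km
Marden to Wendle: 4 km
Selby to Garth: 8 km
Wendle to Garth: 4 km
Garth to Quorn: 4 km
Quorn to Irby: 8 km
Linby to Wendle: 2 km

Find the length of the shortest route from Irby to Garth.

Candidate routes:
Irby–Garth: 5 = 5
Irby–Wendle–Garth: 6+4 = 10
Irby–Linby–Garth: 2+5 = 7
Irby–Linby–Wendle–Garth: 2+2+4 = 8
The minimum is 5 km via Irby–Garth.

5 km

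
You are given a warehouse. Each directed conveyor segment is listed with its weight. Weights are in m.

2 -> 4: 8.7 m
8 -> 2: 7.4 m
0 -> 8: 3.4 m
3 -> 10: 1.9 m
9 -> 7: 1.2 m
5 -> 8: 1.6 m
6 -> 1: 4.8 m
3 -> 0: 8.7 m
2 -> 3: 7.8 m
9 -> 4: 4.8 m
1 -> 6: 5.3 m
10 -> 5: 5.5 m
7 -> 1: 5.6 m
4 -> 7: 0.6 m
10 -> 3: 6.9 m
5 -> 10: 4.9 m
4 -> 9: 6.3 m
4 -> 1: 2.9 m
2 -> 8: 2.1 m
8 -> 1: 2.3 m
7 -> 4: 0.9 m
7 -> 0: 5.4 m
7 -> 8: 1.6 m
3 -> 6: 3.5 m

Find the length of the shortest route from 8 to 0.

Running Dijkstra from 8:
8: 0
1: 2.3  (via 8)
2: 7.4  (via 8)
6: 7.6  (via 1)
3: 15.2  (via 2)
4: 16.1  (via 2)
7: 16.7  (via 4)
10: 17.1  (via 3)
0: 22.1  (via 7)
Shortest route: 8–2–4–7–0 = 22.1 m.

22.1 m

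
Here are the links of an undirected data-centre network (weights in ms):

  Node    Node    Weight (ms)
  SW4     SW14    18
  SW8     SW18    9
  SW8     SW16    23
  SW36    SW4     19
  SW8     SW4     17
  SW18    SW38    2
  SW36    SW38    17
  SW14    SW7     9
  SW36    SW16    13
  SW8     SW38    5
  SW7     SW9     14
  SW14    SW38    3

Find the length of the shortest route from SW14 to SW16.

Candidate routes:
SW14 → SW38 → SW36 → SW16: 3+17+13 = 33
SW14 → SW38 → SW18 → SW8 → SW16: 3+2+9+23 = 37
SW14 → SW38 → SW8 → SW16: 3+5+23 = 31
SW14 → SW4 → SW36 → SW16: 18+19+13 = 50
The minimum is 31 ms via SW14 → SW38 → SW8 → SW16.

31 ms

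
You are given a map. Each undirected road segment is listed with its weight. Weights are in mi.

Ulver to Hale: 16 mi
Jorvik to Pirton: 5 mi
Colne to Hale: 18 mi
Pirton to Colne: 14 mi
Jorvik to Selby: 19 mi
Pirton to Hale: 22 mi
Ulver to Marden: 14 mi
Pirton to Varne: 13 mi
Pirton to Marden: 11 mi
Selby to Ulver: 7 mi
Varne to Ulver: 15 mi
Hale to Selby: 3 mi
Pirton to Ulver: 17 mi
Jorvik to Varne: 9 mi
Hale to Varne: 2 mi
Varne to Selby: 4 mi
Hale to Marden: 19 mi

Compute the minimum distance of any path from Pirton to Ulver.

Running Dijkstra from Pirton:
Pirton: 0
Jorvik: 5  (via Pirton)
Marden: 11  (via Pirton)
Varne: 13  (via Pirton)
Colne: 14  (via Pirton)
Hale: 15  (via Varne)
Selby: 17  (via Varne)
Ulver: 17  (via Pirton)
Shortest route: Pirton → Ulver = 17 mi.

17 mi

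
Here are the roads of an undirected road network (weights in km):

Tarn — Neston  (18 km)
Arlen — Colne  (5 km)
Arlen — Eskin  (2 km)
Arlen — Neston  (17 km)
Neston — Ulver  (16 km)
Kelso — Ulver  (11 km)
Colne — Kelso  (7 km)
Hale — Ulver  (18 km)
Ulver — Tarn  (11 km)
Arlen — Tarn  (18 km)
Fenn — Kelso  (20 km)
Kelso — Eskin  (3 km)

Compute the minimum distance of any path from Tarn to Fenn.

42 km

Candidate routes:
Tarn - Arlen - Eskin - Kelso - Fenn: 18+2+3+20 = 43
Tarn - Arlen - Colne - Kelso - Fenn: 18+5+7+20 = 50
Tarn - Ulver - Kelso - Fenn: 11+11+20 = 42
The minimum is 42 km via Tarn - Ulver - Kelso - Fenn.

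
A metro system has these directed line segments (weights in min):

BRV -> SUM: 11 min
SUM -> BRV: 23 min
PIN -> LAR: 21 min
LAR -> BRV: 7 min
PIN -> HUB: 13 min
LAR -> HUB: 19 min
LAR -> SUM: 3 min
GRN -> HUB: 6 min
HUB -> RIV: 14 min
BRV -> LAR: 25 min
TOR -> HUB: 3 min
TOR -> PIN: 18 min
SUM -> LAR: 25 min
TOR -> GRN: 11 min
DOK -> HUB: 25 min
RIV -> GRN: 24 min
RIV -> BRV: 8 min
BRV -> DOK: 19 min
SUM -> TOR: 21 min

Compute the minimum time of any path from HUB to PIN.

Settle nodes by increasing distance from HUB:
HUB: 0
RIV: 14  (via HUB)
BRV: 22  (via RIV)
SUM: 33  (via BRV)
GRN: 38  (via RIV)
DOK: 41  (via BRV)
LAR: 47  (via BRV)
TOR: 54  (via SUM)
PIN: 72  (via TOR)
Shortest route: HUB–RIV–BRV–SUM–TOR–PIN = 72 min.

72 min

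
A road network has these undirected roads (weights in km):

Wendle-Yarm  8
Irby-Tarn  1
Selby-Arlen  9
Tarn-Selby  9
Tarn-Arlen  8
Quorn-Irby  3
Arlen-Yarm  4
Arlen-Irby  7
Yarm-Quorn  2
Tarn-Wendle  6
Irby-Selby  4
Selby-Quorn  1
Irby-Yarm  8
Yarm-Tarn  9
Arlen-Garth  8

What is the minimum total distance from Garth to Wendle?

20 km

Compare a few routes:
Garth–Arlen–Yarm–Quorn–Irby–Tarn–Wendle: 8+4+2+3+1+6 = 24
Garth–Arlen–Irby–Tarn–Wendle: 8+7+1+6 = 22
Garth–Arlen–Tarn–Wendle: 8+8+6 = 22
Garth–Arlen–Yarm–Wendle: 8+4+8 = 20
Cheapest is Garth–Arlen–Yarm–Wendle at 20 km.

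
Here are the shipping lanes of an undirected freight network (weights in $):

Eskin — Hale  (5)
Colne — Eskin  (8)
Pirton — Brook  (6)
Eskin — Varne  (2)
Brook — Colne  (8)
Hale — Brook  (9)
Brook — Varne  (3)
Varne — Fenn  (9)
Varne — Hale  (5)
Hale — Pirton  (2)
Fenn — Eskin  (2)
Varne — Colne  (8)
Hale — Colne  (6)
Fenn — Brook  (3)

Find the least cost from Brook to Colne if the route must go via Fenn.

Shortest Brook→Fenn: Brook → Fenn = 3
Best Fenn to Colne: Fenn → Eskin → Colne costing 10
Total via Fenn: 3 + 10 = $13.

$13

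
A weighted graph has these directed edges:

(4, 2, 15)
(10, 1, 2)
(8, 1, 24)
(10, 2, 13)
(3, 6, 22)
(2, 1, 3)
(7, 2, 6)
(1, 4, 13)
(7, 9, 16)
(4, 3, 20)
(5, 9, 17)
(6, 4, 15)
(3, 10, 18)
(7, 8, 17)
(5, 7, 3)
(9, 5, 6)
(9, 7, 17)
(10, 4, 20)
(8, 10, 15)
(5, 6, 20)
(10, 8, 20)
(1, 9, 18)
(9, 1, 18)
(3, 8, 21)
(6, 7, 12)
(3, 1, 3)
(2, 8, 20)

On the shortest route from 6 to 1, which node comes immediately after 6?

Candidate routes:
6 → 7 → 2 → 1: 12+6+3 = 21
6 → 4 → 3 → 1: 15+20+3 = 38
6 → 7 → 8 → 10 → 1: 12+17+15+2 = 46
6 → 4 → 2 → 1: 15+15+3 = 33
The minimum is 21 via 6 → 7 → 2 → 1.
So from 6 the first move is to 7.

7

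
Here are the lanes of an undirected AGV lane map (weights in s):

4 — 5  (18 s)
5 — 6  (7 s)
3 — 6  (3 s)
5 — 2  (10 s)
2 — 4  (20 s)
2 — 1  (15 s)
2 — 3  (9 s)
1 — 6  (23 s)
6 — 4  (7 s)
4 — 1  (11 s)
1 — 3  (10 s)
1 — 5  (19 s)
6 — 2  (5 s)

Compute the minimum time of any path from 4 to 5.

14 s

Candidate routes:
4 → 6 → 5: 7+7 = 14
4 → 5: 18 = 18
The minimum is 14 s via 4 → 6 → 5.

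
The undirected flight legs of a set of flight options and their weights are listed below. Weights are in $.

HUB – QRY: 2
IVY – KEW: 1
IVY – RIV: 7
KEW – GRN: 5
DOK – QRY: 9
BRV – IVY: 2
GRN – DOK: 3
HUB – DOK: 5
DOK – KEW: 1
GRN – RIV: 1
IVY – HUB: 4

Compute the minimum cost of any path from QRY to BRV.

Enumerating some paths:
QRY–DOK–KEW–IVY–BRV: 9+1+1+2 = 13
QRY–HUB–DOK–KEW–IVY–BRV: 2+5+1+1+2 = 11
QRY–HUB–IVY–BRV: 2+4+2 = 8
Cheapest is QRY–HUB–IVY–BRV at $8.

$8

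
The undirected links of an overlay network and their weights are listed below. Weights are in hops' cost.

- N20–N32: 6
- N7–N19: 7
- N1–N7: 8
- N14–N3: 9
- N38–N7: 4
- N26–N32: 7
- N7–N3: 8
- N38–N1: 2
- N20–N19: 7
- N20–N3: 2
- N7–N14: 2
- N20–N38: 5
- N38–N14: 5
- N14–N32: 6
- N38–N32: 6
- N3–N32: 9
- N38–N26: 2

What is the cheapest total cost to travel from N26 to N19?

13 hops' cost

Compare a few routes:
N26–N38–N20–N19: 2+5+7 = 14
N26–N38–N7–N19: 2+4+7 = 13
Cheapest is N26–N38–N7–N19 at 13 hops' cost.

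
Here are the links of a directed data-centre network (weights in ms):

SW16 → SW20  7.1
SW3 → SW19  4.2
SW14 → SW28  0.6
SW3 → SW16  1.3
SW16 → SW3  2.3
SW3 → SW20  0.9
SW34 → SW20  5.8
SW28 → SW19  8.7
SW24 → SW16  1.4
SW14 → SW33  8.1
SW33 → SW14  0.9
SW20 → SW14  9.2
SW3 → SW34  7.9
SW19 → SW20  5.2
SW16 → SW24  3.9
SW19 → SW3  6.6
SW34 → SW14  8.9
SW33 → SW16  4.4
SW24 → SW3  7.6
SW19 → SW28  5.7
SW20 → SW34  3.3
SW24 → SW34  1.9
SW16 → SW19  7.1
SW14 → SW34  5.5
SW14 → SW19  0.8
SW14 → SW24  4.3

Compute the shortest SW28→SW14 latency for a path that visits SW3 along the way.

Shortest SW28→SW3: SW28 → SW19 → SW3 = 15.3
Shortest SW3→SW14: SW3 → SW20 → SW14 = 10.1
Total via SW3: 15.3 + 10.1 = 25.4 ms.

25.4 ms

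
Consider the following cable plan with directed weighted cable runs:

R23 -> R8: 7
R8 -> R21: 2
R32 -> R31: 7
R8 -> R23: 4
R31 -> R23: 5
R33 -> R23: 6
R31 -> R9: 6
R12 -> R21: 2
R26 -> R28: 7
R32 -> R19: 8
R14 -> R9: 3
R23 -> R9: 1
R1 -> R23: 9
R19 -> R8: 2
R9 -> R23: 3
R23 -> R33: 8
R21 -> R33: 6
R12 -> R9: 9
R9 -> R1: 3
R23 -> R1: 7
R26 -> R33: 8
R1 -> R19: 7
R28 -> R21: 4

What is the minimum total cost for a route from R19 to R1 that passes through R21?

20

Shortest R19→R21: R19 → R8 → R21 = 4
Best R21 to R1: R21 → R33 → R23 → R9 → R1 costing 16
Total via R21: 4 + 16 = 20.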